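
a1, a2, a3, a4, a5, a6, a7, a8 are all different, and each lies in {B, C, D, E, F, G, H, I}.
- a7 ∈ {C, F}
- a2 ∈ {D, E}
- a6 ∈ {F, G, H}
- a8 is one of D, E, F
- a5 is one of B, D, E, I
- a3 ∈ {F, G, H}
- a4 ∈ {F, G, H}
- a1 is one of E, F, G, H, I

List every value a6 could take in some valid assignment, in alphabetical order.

F, G, H

The 8 variables draw from only 8 values {B, C, D, E, F, G, H, I}, so each is used; only a5 can be B, hence a5 = B.
The 7 still-open variables together cover exactly {C, D, E, F, G, H, I} — 7 values for 7 variables — and C appears only in a7's list, so a7 = C.
The 6 still-open variables draw from only 6 values {D, E, F, G, H, I}, so each is used; only a1 can be I, hence a1 = I.
a3, a4, a6 share exactly the 3 values {F, G, H}; by pigeonhole those values go to them, so strike F, G, H from a8.
No further eliminations apply; a6 can still be any of F, G, H.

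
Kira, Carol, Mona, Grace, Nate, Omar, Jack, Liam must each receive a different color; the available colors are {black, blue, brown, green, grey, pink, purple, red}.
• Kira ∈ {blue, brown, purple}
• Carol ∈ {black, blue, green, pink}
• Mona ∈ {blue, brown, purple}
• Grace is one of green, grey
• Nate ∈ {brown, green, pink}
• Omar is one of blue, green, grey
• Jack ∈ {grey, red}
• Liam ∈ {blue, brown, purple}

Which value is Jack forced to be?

The 8 variables together cover exactly {black, blue, brown, green, grey, pink, purple, red} — 8 values for 8 variables — and black appears only in Carol's list, so Carol = black.
The 7 still-open variables draw from only 7 values {blue, brown, green, grey, pink, purple, red}, so each is used; only Nate can be pink, hence Nate = pink.
Among the 6 still-open variables, red fits only Jack (and all 6 values in {blue, brown, green, grey, purple, red} must be used), so Jack = red.

red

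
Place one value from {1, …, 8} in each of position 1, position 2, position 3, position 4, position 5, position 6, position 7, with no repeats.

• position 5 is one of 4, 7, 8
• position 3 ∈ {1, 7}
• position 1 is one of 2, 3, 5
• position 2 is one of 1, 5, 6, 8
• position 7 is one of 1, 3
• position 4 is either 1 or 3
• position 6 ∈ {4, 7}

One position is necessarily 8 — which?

position 5

position 4 and position 7 between them cover only {1, 3} — a naked pair. Remove those values from position 1, position 2, position 3.
That leaves position 3 = 7. So position 5, position 6 can't be 7.
position 6 has just one choice, so position 6 = 4. So position 5 can't be 4.
So 8 goes to position 5.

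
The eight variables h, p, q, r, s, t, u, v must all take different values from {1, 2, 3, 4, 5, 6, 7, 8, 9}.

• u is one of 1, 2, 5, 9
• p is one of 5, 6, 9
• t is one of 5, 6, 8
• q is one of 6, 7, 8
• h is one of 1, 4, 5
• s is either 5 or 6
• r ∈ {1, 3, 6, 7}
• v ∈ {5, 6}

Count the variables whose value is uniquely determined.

s and v between them cover only {5, 6} — a naked pair. Remove those values from h, p, q, r, t, u.
p must be 9 (only option left). Eliminate 9 elsewhere: u.
t has just one choice, so t = 8. Eliminate 8 elsewhere: q.
q's domain is down to {7}, so q = 7. Remove 7 from r.
Determined: p=9, q=7, t=8. The other variables each still have more than one consistent value. That makes 3.

3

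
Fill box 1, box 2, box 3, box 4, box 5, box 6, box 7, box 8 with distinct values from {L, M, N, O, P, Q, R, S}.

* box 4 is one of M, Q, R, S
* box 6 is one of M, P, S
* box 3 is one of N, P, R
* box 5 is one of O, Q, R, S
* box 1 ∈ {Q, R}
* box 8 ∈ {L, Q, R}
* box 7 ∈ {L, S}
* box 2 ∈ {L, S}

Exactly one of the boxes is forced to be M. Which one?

box 4

The 8 variables draw from only 8 values {L, M, N, O, P, Q, R, S}, so each is used; only box 3 can be N, hence box 3 = N.
The 7 still-open variables draw from only 7 values {L, M, O, P, Q, R, S}, so each is used; only box 5 can be O, hence box 5 = O.
The 6 still-open variables together cover exactly {L, M, P, Q, R, S} — 6 values for 6 variables — and P appears only in box 6's list, so box 6 = P.
The 5 still-open variables draw from only 5 values {L, M, Q, R, S}, so each is used; only box 4 can be M, hence box 4 = M.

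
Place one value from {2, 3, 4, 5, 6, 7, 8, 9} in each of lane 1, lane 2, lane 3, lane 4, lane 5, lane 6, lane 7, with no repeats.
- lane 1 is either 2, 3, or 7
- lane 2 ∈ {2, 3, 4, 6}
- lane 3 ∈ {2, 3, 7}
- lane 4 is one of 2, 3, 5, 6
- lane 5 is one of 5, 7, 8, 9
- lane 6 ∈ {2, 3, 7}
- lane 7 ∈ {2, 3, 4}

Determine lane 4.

5

lane 1, lane 3, lane 6 between them cover only {2, 3, 7} — a naked triple. Remove those values from lane 2, lane 4, lane 5, lane 7.
That leaves lane 7 = 4. So lane 2 can't be 4.
lane 2 must be 6 (only option left). Remove 6 from lane 4.
So lane 4 = 5.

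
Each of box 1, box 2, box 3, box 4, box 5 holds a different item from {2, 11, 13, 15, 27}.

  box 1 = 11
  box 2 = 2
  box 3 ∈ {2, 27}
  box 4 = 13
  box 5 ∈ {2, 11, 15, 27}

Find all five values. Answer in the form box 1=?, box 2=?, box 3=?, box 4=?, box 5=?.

box 1=11, box 2=2, box 3=27, box 4=13, box 5=15

box 1 must be 11 (only option left). Remove 11 from box 5.
That leaves box 2 = 2. Eliminate 2 elsewhere: box 3, box 5.
box 3 must be 27 (only option left). Strike 27 from box 5.
box 4's domain is down to {13}, so box 4 = 13.
box 5 has just one choice, so box 5 = 15.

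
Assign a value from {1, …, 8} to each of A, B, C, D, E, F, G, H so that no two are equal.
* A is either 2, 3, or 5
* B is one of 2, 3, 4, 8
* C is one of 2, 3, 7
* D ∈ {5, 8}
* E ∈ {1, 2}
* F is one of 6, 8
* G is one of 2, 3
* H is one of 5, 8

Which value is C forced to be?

7

The 8 variables together cover exactly {1, 2, 3, 4, 5, 6, 7, 8} — 8 values for 8 variables — and 1 appears only in E's list, so E = 1.
The 7 still-open variables draw from only 7 values {2, 3, 4, 5, 6, 7, 8}, so each is used; only B can be 4, hence B = 4.
The 6 still-open variables together cover exactly {2, 3, 5, 6, 7, 8} — 6 values for 6 variables — and 6 appears only in F's list, so F = 6.
Among the 5 still-open variables, 7 fits only C (and all 5 values in {2, 3, 5, 7, 8} must be used), so C = 7.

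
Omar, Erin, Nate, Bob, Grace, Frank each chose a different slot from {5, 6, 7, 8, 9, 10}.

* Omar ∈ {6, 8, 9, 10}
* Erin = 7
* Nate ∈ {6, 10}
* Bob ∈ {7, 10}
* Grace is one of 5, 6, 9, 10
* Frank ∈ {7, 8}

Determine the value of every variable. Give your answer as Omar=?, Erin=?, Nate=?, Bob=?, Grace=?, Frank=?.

Omar=9, Erin=7, Nate=6, Bob=10, Grace=5, Frank=8

Erin must be 7 (only option left). Remove 7 from Bob, Frank.
Bob has just one choice, so Bob = 10. Eliminate 10 elsewhere: Omar, Nate, Grace.
That leaves Frank = 8. So Omar can't be 8.
That leaves Nate = 6. So Omar, Grace can't be 6.
Omar's domain is down to {9}, so Omar = 9. So Grace can't be 9.
Grace's domain is down to {5}, so Grace = 5.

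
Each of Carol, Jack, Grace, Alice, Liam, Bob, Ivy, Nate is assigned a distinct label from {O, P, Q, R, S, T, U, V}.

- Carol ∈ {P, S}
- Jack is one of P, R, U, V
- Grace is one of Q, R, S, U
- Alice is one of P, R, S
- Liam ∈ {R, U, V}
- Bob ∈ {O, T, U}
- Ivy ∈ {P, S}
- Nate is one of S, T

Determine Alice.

The 8 variables draw from only 8 values {O, P, Q, R, S, T, U, V}, so each is used; only Bob can be O, hence Bob = O.
The 7 still-open variables draw from only 7 values {P, Q, R, S, T, U, V}, so each is used; only Grace can be Q, hence Grace = Q.
The 6 still-open variables draw from only 6 values {P, R, S, T, U, V}, so each is used; only Nate can be T, hence Nate = T.
The 2 variables Carol and Ivy are confined to {P, S}, which locks those values in; drop them from Jack, Alice.
So Alice = R.

R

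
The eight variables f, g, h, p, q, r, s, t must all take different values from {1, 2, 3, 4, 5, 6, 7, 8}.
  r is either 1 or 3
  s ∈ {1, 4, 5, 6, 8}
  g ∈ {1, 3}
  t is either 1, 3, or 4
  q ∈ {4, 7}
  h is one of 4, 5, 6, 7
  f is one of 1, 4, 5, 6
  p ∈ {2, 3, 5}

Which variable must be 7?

q

Among the 8 variables, 2 fits only p (and all 8 values in {1, 2, 3, 4, 5, 6, 7, 8} must be used), so p = 2.
Among the 7 still-open variables, 8 fits only s (and all 7 values in {1, 3, 4, 5, 6, 7, 8} must be used), so s = 8.
g and r share exactly the 2 values {1, 3}; by pigeonhole those values go to them, so strike 1, 3 from f, t.
t has just one choice, so t = 4. Strike 4 from f, h, q.
So 7 goes to q.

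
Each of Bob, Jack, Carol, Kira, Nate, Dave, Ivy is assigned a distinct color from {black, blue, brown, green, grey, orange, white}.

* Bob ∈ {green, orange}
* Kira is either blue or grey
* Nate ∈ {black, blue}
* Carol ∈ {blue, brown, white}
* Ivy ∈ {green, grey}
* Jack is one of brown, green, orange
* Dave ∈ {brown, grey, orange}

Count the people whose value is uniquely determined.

3

The 7 variables draw from only 7 values {black, blue, brown, green, grey, orange, white}, so each is used; only Nate can be black, hence Nate = black.
Among the 6 still-open variables, white fits only Carol (and all 6 values in {blue, brown, green, grey, orange, white} must be used), so Carol = white.
The 5 still-open variables draw from only 5 values {blue, brown, green, grey, orange}, so each is used; only Kira can be blue, hence Kira = blue.
Determined: Carol=white, Kira=blue, Nate=black. The other people each still have more than one consistent value. That makes 3.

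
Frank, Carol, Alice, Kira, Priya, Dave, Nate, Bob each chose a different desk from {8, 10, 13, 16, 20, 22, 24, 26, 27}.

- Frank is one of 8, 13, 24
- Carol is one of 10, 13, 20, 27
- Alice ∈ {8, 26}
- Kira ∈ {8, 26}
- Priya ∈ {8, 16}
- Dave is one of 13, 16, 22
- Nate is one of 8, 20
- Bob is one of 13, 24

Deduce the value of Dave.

22

Alice and Kira share exactly the 2 values {8, 26}; by pigeonhole those values go to them, so strike 8, 26 from Frank, Priya, Nate.
That leaves Priya = 16. Eliminate 16 elsewhere: Dave.
Nate has just one choice, so Nate = 20. Strike 20 from Carol.
The 2 variables Frank and Bob are confined to {13, 24}, which locks those values in; drop them from Carol, Dave.
So Dave = 22.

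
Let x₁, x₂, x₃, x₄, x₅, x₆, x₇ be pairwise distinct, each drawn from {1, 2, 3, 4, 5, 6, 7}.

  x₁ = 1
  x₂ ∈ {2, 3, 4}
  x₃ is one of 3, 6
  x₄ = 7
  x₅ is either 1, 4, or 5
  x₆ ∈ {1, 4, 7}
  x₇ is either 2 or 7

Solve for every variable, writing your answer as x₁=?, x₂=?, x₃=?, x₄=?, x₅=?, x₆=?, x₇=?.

x₁=1, x₂=3, x₃=6, x₄=7, x₅=5, x₆=4, x₇=2

x₁'s domain is down to {1}, so x₁ = 1. Eliminate 1 elsewhere: x₅, x₆.
That leaves x₄ = 7. Eliminate 7 elsewhere: x₆, x₇.
x₆ has just one choice, so x₆ = 4. Strike 4 from x₂, x₅.
That leaves x₇ = 2. Strike 2 from x₂.
x₂ has just one choice, so x₂ = 3. So x₃ can't be 3.
x₃'s domain is down to {6}, so x₃ = 6.
That leaves x₅ = 5.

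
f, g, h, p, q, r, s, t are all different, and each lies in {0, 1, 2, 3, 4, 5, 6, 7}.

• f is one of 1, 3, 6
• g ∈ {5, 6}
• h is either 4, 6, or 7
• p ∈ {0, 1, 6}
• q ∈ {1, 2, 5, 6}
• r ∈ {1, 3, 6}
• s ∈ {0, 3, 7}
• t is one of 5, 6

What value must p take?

0

Among the 8 variables, 2 fits only q (and all 8 values in {0, 1, 2, 3, 4, 5, 6, 7} must be used), so q = 2.
The 7 still-open variables draw from only 7 values {0, 1, 3, 4, 5, 6, 7}, so each is used; only h can be 4, hence h = 4.
The 6 still-open variables together cover exactly {0, 1, 3, 5, 6, 7} — 6 values for 6 variables — and 7 appears only in s's list, so s = 7.
Among the 5 still-open variables, 0 fits only p (and all 5 values in {0, 1, 3, 5, 6} must be used), so p = 0.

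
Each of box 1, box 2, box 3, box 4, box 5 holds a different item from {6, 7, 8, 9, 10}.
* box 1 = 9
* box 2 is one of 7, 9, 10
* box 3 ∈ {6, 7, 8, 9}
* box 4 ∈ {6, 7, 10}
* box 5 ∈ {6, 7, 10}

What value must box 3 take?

box 1 has just one choice, so box 1 = 9. Strike 9 from box 2, box 3.
The 4 still-open variables together cover exactly {6, 7, 8, 10} — 4 values for 4 variables — and 8 appears only in box 3's list, so box 3 = 8.

8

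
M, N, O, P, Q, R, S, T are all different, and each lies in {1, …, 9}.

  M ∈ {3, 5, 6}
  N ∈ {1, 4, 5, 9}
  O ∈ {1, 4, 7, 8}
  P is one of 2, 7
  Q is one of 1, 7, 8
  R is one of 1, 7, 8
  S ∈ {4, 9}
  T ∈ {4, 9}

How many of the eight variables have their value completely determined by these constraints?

2

S and T share exactly the 2 values {4, 9}; by pigeonhole those values go to them, so strike 4, 9 from N, O.
O, Q, R between them cover only {1, 7, 8} — a naked triple. Remove those values from N, P.
N has just one choice, so N = 5. So M can't be 5.
P must be 2 (only option left).
Determined: N=5, P=2. The other variables each still have more than one consistent value. That makes 2.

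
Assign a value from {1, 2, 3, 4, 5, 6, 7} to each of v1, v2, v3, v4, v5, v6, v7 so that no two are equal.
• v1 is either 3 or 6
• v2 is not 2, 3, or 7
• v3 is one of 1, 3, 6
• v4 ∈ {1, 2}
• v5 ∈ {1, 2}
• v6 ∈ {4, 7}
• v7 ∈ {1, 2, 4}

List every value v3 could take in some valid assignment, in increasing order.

3, 6

The 7 variables together cover exactly {1, 2, 3, 4, 5, 6, 7} — 7 values for 7 variables — and 5 appears only in v2's list, so v2 = 5.
The 6 still-open variables draw from only 6 values {1, 2, 3, 4, 6, 7}, so each is used; only v6 can be 7, hence v6 = 7.
The 5 still-open variables together cover exactly {1, 2, 3, 4, 6} — 5 values for 5 variables — and 4 appears only in v7's list, so v7 = 4.
v4 and v5 share exactly the 2 values {1, 2}; by pigeonhole those values go to them, so strike 1, 2 from v3.
No further eliminations apply; v3 can still be any of 3, 6.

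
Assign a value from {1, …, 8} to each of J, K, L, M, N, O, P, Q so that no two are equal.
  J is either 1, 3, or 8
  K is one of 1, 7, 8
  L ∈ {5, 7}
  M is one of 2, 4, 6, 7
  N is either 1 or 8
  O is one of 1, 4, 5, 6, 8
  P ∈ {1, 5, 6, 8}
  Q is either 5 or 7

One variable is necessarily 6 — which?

Among the 8 variables, 2 fits only M (and all 8 values in {1, 2, 3, 4, 5, 6, 7, 8} must be used), so M = 2.
The 7 still-open variables draw from only 7 values {1, 3, 4, 5, 6, 7, 8}, so each is used; only J can be 3, hence J = 3.
Among the 6 still-open variables, 4 fits only O (and all 6 values in {1, 4, 5, 6, 7, 8} must be used), so O = 4.
The 5 still-open variables together cover exactly {1, 5, 6, 7, 8} — 5 values for 5 variables — and 6 appears only in P's list, so P = 6.

P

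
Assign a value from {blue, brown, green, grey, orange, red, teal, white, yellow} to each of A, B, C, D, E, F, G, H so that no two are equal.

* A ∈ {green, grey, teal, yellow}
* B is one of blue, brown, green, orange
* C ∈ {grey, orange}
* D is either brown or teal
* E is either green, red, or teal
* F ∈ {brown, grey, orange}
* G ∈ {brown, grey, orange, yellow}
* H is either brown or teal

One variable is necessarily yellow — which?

G

The 8 variables together cover exactly {blue, brown, green, grey, orange, red, teal, yellow} — 8 values for 8 variables — and blue appears only in B's list, so B = blue.
The 7 still-open variables draw from only 7 values {brown, green, grey, orange, red, teal, yellow}, so each is used; only E can be red, hence E = red.
Among the 6 still-open variables, green fits only A (and all 6 values in {brown, green, grey, orange, teal, yellow} must be used), so A = green.
The 5 still-open variables draw from only 5 values {brown, grey, orange, teal, yellow}, so each is used; only G can be yellow, hence G = yellow.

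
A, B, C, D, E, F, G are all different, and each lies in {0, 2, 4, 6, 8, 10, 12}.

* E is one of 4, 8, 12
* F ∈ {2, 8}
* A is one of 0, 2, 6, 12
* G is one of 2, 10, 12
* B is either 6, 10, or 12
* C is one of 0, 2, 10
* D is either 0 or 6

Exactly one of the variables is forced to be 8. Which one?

The 7 variables draw from only 7 values {0, 2, 4, 6, 8, 10, 12}, so each is used; only E can be 4, hence E = 4.
Among the 6 still-open variables, 8 fits only F (and all 6 values in {0, 2, 6, 8, 10, 12} must be used), so F = 8.

F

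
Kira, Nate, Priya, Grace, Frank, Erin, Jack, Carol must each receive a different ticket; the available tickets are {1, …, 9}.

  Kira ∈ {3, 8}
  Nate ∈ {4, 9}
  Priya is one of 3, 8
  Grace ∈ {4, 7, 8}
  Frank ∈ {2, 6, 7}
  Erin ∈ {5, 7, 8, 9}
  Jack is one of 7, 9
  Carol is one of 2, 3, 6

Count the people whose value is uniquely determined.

Among the 8 variables, 5 fits only Erin (and all 8 values in {2, 3, 4, 5, 6, 7, 8, 9} must be used), so Erin = 5.
Kira and Priya between them cover only {3, 8} — a naked pair. Remove those values from Grace, Carol.
The 3 variables Nate, Grace, Jack are confined to {4, 7, 9}, which locks those values in; drop them from Frank.
Determined: Erin=5. The other people each still have more than one consistent value. That makes 1.

1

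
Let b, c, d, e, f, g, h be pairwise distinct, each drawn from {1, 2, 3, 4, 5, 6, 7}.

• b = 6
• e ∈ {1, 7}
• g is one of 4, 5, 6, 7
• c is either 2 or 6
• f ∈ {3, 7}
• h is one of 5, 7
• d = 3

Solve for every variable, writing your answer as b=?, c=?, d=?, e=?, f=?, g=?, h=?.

b has just one choice, so b = 6. So c, g can't be 6.
c must be 2 (only option left).
d's domain is down to {3}, so d = 3. Eliminate 3 elsewhere: f.
f's domain is down to {7}, so f = 7. Eliminate 7 elsewhere: e, g, h.
h's domain is down to {5}, so h = 5. Remove 5 from g.
That leaves e = 1.
That leaves g = 4.

b=6, c=2, d=3, e=1, f=7, g=4, h=5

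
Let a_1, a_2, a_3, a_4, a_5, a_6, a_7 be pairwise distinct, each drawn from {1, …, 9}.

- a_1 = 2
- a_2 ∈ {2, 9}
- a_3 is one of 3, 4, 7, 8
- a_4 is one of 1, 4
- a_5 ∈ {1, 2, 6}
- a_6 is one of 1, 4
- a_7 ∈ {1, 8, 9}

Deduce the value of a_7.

a_1's domain is down to {2}, so a_1 = 2. Strike 2 from a_2, a_5.
a_2's domain is down to {9}, so a_2 = 9. Strike 9 from a_7.
The 2 variables a_4 and a_6 are confined to {1, 4}, which locks those values in; drop them from a_3, a_5, a_7.
So a_7 = 8.

8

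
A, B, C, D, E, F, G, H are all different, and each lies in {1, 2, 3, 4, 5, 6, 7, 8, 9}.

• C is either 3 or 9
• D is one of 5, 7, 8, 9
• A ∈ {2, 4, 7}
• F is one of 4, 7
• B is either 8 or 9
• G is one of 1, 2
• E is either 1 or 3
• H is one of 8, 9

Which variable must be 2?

G

The 8 variables together cover exactly {1, 2, 3, 4, 5, 7, 8, 9} — 8 values for 8 variables — and 5 appears only in D's list, so D = 5.
The 2 variables B and H are confined to {8, 9}, which locks those values in; drop them from C.
That leaves C = 3. Eliminate 3 elsewhere: E.
E has just one choice, so E = 1. Strike 1 from G.
So 2 goes to G.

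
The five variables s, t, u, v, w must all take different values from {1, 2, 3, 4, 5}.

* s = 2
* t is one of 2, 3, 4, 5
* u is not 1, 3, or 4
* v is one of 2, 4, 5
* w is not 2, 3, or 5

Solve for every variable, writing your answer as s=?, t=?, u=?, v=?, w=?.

s's domain is down to {2}, so s = 2. Remove 2 from t, u, v.
u must be 5 (only option left). Remove 5 from t, v.
That leaves v = 4. Strike 4 from t, w.
w must be 1 (only option left).
t's domain is down to {3}, so t = 3.

s=2, t=3, u=5, v=4, w=1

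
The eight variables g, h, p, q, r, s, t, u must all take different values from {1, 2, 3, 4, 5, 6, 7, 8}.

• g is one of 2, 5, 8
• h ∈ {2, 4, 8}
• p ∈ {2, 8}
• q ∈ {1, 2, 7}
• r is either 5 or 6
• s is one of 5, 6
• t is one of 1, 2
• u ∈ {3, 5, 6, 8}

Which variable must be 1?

The 8 variables together cover exactly {1, 2, 3, 4, 5, 6, 7, 8} — 8 values for 8 variables — and 3 appears only in u's list, so u = 3.
The 7 still-open variables together cover exactly {1, 2, 4, 5, 6, 7, 8} — 7 values for 7 variables — and 4 appears only in h's list, so h = 4.
The 6 still-open variables together cover exactly {1, 2, 5, 6, 7, 8} — 6 values for 6 variables — and 7 appears only in q's list, so q = 7.
The 5 still-open variables together cover exactly {1, 2, 5, 6, 8} — 5 values for 5 variables — and 1 appears only in t's list, so t = 1.

t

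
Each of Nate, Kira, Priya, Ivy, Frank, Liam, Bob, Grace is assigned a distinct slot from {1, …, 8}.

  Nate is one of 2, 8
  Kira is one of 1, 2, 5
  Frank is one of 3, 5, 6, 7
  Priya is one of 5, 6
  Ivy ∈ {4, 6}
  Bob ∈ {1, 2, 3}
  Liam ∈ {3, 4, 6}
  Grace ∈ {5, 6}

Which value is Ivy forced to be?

The 8 variables draw from only 8 values {1, 2, 3, 4, 5, 6, 7, 8}, so each is used; only Frank can be 7, hence Frank = 7.
The 7 still-open variables draw from only 7 values {1, 2, 3, 4, 5, 6, 8}, so each is used; only Nate can be 8, hence Nate = 8.
Priya and Grace between them cover only {5, 6} — a naked pair. Remove those values from Kira, Ivy, Liam.
So Ivy = 4.

4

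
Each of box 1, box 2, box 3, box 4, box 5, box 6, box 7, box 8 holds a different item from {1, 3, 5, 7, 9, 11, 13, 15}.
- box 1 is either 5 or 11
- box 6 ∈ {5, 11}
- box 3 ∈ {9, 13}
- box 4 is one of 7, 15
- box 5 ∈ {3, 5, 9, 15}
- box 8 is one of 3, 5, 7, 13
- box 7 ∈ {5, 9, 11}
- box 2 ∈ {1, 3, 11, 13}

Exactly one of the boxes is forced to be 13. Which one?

box 3

Among the 8 variables, 1 fits only box 2 (and all 8 values in {1, 3, 5, 7, 9, 11, 13, 15} must be used), so box 2 = 1.
box 1 and box 6 share exactly the 2 values {5, 11}; by pigeonhole those values go to them, so strike 5, 11 from box 5, box 7, box 8.
That leaves box 7 = 9. Strike 9 from box 3, box 5.
So 13 goes to box 3.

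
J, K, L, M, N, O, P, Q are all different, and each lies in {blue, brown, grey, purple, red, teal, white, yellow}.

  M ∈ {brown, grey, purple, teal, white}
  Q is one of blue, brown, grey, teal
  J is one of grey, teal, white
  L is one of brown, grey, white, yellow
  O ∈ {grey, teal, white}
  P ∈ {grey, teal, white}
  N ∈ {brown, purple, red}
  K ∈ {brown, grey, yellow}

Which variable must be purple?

M

The 8 variables together cover exactly {blue, brown, grey, purple, red, teal, white, yellow} — 8 values for 8 variables — and blue appears only in Q's list, so Q = blue.
The 7 still-open variables draw from only 7 values {brown, grey, purple, red, teal, white, yellow}, so each is used; only N can be red, hence N = red.
The 6 still-open variables together cover exactly {brown, grey, purple, teal, white, yellow} — 6 values for 6 variables — and purple appears only in M's list, so M = purple.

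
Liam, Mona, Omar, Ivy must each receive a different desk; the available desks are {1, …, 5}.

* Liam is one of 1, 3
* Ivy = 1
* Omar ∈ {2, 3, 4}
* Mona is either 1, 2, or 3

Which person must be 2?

Ivy's domain is down to {1}, so Ivy = 1. Remove 1 from Liam, Mona.
Liam's domain is down to {3}, so Liam = 3. Eliminate 3 elsewhere: Mona, Omar.
So 2 goes to Mona.

Mona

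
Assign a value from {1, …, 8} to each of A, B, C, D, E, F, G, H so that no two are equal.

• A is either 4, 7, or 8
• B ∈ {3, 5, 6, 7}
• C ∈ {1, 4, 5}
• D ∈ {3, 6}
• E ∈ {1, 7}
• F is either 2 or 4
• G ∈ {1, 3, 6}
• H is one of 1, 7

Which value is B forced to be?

The 8 variables together cover exactly {1, 2, 3, 4, 5, 6, 7, 8} — 8 values for 8 variables — and 2 appears only in F's list, so F = 2.
Among the 7 still-open variables, 8 fits only A (and all 7 values in {1, 3, 4, 5, 6, 7, 8} must be used), so A = 8.
Among the 6 still-open variables, 4 fits only C (and all 6 values in {1, 3, 4, 5, 6, 7} must be used), so C = 4.
The 5 still-open variables together cover exactly {1, 3, 5, 6, 7} — 5 values for 5 variables — and 5 appears only in B's list, so B = 5.

5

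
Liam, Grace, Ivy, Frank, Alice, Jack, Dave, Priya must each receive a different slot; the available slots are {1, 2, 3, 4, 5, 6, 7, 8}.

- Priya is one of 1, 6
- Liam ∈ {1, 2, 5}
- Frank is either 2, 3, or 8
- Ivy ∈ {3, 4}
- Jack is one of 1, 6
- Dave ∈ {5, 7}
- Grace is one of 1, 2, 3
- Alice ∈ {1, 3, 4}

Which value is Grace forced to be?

The 8 variables together cover exactly {1, 2, 3, 4, 5, 6, 7, 8} — 8 values for 8 variables — and 7 appears only in Dave's list, so Dave = 7.
Among the 7 still-open variables, 5 fits only Liam (and all 7 values in {1, 2, 3, 4, 5, 6, 8} must be used), so Liam = 5.
The 6 still-open variables together cover exactly {1, 2, 3, 4, 6, 8} — 6 values for 6 variables — and 8 appears only in Frank's list, so Frank = 8.
The 5 still-open variables together cover exactly {1, 2, 3, 4, 6} — 5 values for 5 variables — and 2 appears only in Grace's list, so Grace = 2.

2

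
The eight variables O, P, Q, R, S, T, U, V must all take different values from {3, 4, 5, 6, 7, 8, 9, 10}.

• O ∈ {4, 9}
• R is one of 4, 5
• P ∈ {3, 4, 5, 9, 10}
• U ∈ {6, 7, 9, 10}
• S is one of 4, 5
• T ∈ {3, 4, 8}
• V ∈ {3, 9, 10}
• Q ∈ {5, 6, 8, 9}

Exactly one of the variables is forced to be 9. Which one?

O

Among the 8 variables, 7 fits only U (and all 8 values in {3, 4, 5, 6, 7, 8, 9, 10} must be used), so U = 7.
The 7 still-open variables draw from only 7 values {3, 4, 5, 6, 8, 9, 10}, so each is used; only Q can be 6, hence Q = 6.
Among the 6 still-open variables, 8 fits only T (and all 6 values in {3, 4, 5, 8, 9, 10} must be used), so T = 8.
R and S between them cover only {4, 5} — a naked pair. Remove those values from O, P.
So 9 goes to O.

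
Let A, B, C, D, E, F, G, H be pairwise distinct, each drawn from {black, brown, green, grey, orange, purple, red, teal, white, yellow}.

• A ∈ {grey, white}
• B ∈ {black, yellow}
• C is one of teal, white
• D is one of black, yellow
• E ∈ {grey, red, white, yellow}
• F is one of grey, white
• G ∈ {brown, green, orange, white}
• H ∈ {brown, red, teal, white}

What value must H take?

The 2 variables A and F are confined to {grey, white}, which locks those values in; drop them from C, E, G, H.
C has just one choice, so C = teal. Strike teal from H.
B and D between them cover only {black, yellow} — a naked pair. Remove those values from E.
E has just one choice, so E = red. Remove red from H.
So H = brown.

brown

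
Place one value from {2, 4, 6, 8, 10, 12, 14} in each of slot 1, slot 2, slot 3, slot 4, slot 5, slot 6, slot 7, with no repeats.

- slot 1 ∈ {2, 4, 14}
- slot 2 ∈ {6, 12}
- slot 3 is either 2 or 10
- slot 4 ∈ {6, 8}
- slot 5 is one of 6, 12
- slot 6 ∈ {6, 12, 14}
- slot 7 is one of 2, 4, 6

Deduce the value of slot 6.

14

The 7 variables together cover exactly {2, 4, 6, 8, 10, 12, 14} — 7 values for 7 variables — and 8 appears only in slot 4's list, so slot 4 = 8.
Among the 6 still-open variables, 10 fits only slot 3 (and all 6 values in {2, 4, 6, 10, 12, 14} must be used), so slot 3 = 10.
slot 2 and slot 5 share exactly the 2 values {6, 12}; by pigeonhole those values go to them, so strike 6, 12 from slot 6, slot 7.
So slot 6 = 14.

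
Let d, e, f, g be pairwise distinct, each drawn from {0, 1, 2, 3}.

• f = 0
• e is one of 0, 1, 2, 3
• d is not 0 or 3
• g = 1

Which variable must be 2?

d

f has just one choice, so f = 0. Remove 0 from e.
g's domain is down to {1}, so g = 1. Eliminate 1 elsewhere: d, e.
So 2 goes to d.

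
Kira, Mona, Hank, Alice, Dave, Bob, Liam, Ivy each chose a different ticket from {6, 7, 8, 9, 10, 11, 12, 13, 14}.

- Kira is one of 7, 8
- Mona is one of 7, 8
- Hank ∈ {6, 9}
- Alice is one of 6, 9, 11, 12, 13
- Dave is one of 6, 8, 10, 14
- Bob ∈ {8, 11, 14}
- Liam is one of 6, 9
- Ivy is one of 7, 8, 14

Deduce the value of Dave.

Kira and Mona between them cover only {7, 8} — a naked pair. Remove those values from Dave, Bob, Ivy.
That leaves Ivy = 14. Remove 14 from Dave, Bob.
Bob must be 11 (only option left). Remove 11 from Alice.
Hank and Liam share exactly the 2 values {6, 9}; by pigeonhole those values go to them, so strike 6, 9 from Alice, Dave.
So Dave = 10.

10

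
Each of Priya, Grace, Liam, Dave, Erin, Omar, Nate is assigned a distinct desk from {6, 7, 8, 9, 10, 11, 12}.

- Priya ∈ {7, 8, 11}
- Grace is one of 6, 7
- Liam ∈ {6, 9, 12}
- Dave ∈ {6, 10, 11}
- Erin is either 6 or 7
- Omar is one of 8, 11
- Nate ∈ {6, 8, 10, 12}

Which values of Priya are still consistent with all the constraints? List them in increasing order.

Among the 7 variables, 9 fits only Liam (and all 7 values in {6, 7, 8, 9, 10, 11, 12} must be used), so Liam = 9.
Among the 6 still-open variables, 12 fits only Nate (and all 6 values in {6, 7, 8, 10, 11, 12} must be used), so Nate = 12.
The 5 still-open variables together cover exactly {6, 7, 8, 10, 11} — 5 values for 5 variables — and 10 appears only in Dave's list, so Dave = 10.
Grace and Erin share exactly the 2 values {6, 7}; by pigeonhole those values go to them, so strike 6, 7 from Priya.
No further eliminations apply; Priya can still be any of 8, 11.

8, 11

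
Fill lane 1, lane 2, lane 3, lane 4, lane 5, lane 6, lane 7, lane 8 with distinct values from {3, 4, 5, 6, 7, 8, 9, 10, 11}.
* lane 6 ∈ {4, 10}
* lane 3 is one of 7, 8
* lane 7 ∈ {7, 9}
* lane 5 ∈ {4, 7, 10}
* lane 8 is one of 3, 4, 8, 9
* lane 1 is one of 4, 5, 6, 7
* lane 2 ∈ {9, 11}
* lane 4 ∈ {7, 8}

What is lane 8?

The 2 variables lane 3 and lane 4 are confined to {7, 8}, which locks those values in; drop them from lane 1, lane 5, lane 7, lane 8.
lane 7 must be 9 (only option left). Eliminate 9 elsewhere: lane 2, lane 8.
lane 2 must be 11 (only option left).
lane 5 and lane 6 share exactly the 2 values {4, 10}; by pigeonhole those values go to them, so strike 4, 10 from lane 1, lane 8.
So lane 8 = 3.

3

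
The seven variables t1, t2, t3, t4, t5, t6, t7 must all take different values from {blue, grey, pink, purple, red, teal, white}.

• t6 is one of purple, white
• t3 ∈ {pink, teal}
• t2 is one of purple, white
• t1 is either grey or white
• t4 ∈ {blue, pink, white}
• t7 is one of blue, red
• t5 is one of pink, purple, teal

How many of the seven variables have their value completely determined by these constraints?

The 7 variables draw from only 7 values {blue, grey, pink, purple, red, teal, white}, so each is used; only t1 can be grey, hence t1 = grey.
Among the 6 still-open variables, red fits only t7 (and all 6 values in {blue, pink, purple, red, teal, white} must be used), so t7 = red.
Among the 5 still-open variables, blue fits only t4 (and all 5 values in {blue, pink, purple, teal, white} must be used), so t4 = blue.
The 2 variables t2 and t6 are confined to {purple, white}, which locks those values in; drop them from t5.
Determined: t1=grey, t4=blue, t7=red. The other variables each still have more than one consistent value. That makes 3.

3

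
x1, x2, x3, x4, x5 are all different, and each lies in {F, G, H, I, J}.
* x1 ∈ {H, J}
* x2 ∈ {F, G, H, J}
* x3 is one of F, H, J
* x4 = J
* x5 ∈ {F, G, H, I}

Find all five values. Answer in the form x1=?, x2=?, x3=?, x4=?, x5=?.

x1=H, x2=G, x3=F, x4=J, x5=I

x4 must be J (only option left). So x1, x2, x3 can't be J.
x1's domain is down to {H}, so x1 = H. Strike H from x2, x3, x5.
x3 must be F (only option left). Remove F from x2, x5.
x2 must be G (only option left). Remove G from x5.
x5 must be I (only option left).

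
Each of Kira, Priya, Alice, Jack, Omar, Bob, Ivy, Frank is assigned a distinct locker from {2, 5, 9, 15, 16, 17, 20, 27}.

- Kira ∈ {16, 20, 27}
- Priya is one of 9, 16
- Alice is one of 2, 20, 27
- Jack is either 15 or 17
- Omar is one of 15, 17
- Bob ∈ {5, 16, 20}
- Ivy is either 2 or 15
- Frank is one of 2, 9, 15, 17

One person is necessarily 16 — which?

Priya

The 8 variables together cover exactly {2, 5, 9, 15, 16, 17, 20, 27} — 8 values for 8 variables — and 5 appears only in Bob's list, so Bob = 5.
The 2 variables Jack and Omar are confined to {15, 17}, which locks those values in; drop them from Ivy, Frank.
Ivy's domain is down to {2}, so Ivy = 2. Eliminate 2 elsewhere: Alice, Frank.
Frank's domain is down to {9}, so Frank = 9. So Priya can't be 9.
So 16 goes to Priya.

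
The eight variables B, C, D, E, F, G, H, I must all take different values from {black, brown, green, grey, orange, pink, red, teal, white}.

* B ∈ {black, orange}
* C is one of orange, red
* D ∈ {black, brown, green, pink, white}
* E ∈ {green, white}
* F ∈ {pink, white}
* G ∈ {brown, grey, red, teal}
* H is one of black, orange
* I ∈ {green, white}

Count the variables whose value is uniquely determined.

The 2 variables B and H are confined to {black, orange}, which locks those values in; drop them from C, D.
C must be red (only option left). Strike red from G.
The 2 variables E and I are confined to {green, white}, which locks those values in; drop them from D, F.
F must be pink (only option left). So D can't be pink.
D has just one choice, so D = brown. Strike brown from G.
Determined: C=red, D=brown, F=pink. The other variables each still have more than one consistent value. That makes 3.

3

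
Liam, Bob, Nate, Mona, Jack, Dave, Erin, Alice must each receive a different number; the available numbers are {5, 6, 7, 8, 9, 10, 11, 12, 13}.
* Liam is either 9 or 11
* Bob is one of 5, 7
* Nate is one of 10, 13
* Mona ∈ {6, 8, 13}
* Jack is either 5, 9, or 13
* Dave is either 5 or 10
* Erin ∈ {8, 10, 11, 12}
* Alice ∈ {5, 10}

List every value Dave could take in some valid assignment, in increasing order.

Dave and Alice share exactly the 2 values {5, 10}; by pigeonhole those values go to them, so strike 5, 10 from Bob, Nate, Jack, Erin.
That leaves Bob = 7.
Nate has just one choice, so Nate = 13. Strike 13 from Mona, Jack.
Jack must be 9 (only option left). Strike 9 from Liam.
Liam's domain is down to {11}, so Liam = 11. Eliminate 11 elsewhere: Erin.
No further eliminations apply; Dave can still be any of 5, 10.

5, 10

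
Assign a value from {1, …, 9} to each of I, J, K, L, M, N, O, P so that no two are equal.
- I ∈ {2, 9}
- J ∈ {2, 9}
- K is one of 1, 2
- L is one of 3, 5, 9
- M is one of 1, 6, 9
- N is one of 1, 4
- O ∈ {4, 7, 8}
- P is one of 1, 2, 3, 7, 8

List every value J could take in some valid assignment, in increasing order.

2, 9

I and J between them cover only {2, 9} — a naked pair. Remove those values from K, L, M, P.
K has just one choice, so K = 1. Eliminate 1 elsewhere: M, N, P.
That leaves M = 6.
N's domain is down to {4}, so N = 4. Remove 4 from O.
No further eliminations apply; J can still be any of 2, 9.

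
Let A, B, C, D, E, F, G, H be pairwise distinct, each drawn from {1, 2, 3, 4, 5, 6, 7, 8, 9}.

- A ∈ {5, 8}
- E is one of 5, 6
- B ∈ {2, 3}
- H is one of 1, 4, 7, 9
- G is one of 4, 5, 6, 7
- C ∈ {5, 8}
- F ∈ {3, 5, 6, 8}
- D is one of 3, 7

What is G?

4

A and C between them cover only {5, 8} — a naked pair. Remove those values from E, F, G.
E has just one choice, so E = 6. Remove 6 from F, G.
F must be 3 (only option left). Strike 3 from B, D.
That leaves B = 2.
D must be 7 (only option left). Strike 7 from G, H.
So G = 4.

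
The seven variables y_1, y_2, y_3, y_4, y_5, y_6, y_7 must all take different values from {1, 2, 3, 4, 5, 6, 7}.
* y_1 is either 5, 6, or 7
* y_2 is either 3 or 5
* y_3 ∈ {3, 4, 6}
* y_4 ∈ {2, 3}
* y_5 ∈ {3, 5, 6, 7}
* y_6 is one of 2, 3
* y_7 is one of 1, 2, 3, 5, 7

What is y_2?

5

The 7 variables together cover exactly {1, 2, 3, 4, 5, 6, 7} — 7 values for 7 variables — and 1 appears only in y_7's list, so y_7 = 1.
The 6 still-open variables together cover exactly {2, 3, 4, 5, 6, 7} — 6 values for 6 variables — and 4 appears only in y_3's list, so y_3 = 4.
y_4 and y_6 share exactly the 2 values {2, 3}; by pigeonhole those values go to them, so strike 2, 3 from y_2, y_5.
So y_2 = 5.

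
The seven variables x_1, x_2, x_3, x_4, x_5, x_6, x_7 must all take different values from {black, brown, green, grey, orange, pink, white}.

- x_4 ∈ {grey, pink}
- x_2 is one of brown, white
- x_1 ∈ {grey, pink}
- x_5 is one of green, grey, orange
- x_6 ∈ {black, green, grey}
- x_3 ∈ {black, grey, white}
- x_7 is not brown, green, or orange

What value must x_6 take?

The 7 variables together cover exactly {black, brown, green, grey, orange, pink, white} — 7 values for 7 variables — and brown appears only in x_2's list, so x_2 = brown.
The 6 still-open variables draw from only 6 values {black, green, grey, orange, pink, white}, so each is used; only x_5 can be orange, hence x_5 = orange.
The 5 still-open variables together cover exactly {black, green, grey, pink, white} — 5 values for 5 variables — and green appears only in x_6's list, so x_6 = green.

green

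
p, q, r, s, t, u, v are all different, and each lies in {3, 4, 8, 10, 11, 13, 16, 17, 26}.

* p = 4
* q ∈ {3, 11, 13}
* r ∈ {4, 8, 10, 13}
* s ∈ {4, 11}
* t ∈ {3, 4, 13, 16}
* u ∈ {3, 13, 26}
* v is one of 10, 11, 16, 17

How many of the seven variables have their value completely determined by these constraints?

p must be 4 (only option left). Remove 4 from r, s, t.
s has just one choice, so s = 11. So q, v can't be 11.
Determined: p=4, s=11. The other variables each still have more than one consistent value. That makes 2.

2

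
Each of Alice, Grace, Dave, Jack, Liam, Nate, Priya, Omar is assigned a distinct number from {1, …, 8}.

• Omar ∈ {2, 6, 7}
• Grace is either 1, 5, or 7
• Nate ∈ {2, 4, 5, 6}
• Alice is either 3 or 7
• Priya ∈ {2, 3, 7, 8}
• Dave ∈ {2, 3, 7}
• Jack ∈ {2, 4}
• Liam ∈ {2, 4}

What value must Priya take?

The 8 variables together cover exactly {1, 2, 3, 4, 5, 6, 7, 8} — 8 values for 8 variables — and 1 appears only in Grace's list, so Grace = 1.
Among the 7 still-open variables, 5 fits only Nate (and all 7 values in {2, 3, 4, 5, 6, 7, 8} must be used), so Nate = 5.
Among the 6 still-open variables, 6 fits only Omar (and all 6 values in {2, 3, 4, 6, 7, 8} must be used), so Omar = 6.
The 5 still-open variables together cover exactly {2, 3, 4, 7, 8} — 5 values for 5 variables — and 8 appears only in Priya's list, so Priya = 8.

8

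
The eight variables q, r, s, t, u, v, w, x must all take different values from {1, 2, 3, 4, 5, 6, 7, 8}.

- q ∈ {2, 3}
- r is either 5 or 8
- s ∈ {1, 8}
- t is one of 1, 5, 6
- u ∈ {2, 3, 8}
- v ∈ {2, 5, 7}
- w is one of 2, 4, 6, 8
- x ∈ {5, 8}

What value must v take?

The 8 variables draw from only 8 values {1, 2, 3, 4, 5, 6, 7, 8}, so each is used; only w can be 4, hence w = 4.
The 7 still-open variables together cover exactly {1, 2, 3, 5, 6, 7, 8} — 7 values for 7 variables — and 6 appears only in t's list, so t = 6.
The 6 still-open variables draw from only 6 values {1, 2, 3, 5, 7, 8}, so each is used; only s can be 1, hence s = 1.
The 5 still-open variables draw from only 5 values {2, 3, 5, 7, 8}, so each is used; only v can be 7, hence v = 7.

7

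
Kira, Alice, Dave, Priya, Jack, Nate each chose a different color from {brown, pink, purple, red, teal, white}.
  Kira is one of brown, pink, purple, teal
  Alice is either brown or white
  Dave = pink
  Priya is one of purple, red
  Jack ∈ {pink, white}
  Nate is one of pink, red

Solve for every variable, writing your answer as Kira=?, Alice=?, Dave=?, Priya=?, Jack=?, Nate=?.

Kira=teal, Alice=brown, Dave=pink, Priya=purple, Jack=white, Nate=red

Dave must be pink (only option left). Strike pink from Kira, Jack, Nate.
Jack's domain is down to {white}, so Jack = white. Eliminate white elsewhere: Alice.
Nate must be red (only option left). Remove red from Priya.
Alice's domain is down to {brown}, so Alice = brown. So Kira can't be brown.
That leaves Priya = purple. Remove purple from Kira.
That leaves Kira = teal.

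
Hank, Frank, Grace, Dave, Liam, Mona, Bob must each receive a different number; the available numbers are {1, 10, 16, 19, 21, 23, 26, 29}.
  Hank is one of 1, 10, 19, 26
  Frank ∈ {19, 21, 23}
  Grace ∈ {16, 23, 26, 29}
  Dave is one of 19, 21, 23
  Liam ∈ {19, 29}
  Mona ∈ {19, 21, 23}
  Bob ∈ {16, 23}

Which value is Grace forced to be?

26

Frank, Dave, Mona between them cover only {19, 21, 23} — a naked triple. Remove those values from Hank, Grace, Liam, Bob.
Liam must be 29 (only option left). Eliminate 29 elsewhere: Grace.
That leaves Bob = 16. Remove 16 from Grace.
So Grace = 26.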